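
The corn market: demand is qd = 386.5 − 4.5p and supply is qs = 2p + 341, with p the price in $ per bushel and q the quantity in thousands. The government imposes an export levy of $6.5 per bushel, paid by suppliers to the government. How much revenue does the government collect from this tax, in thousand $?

Without the tax, 386.5 − 4.5p = 2p + 341 gives 6.5p = 45.5, so p* = $7 and q* = 355.
With the tax collected from suppliers, supply shifts: qs = 2(p − 6.5) + 341.
New equilibrium: buyers pay $9, suppliers receive $2.5, q = 346. (Wedge: pb − ps = 6.5.)
Revenue = t · Q = 6.5 · 346 = $2249.

Tax revenue = $2249 thousand.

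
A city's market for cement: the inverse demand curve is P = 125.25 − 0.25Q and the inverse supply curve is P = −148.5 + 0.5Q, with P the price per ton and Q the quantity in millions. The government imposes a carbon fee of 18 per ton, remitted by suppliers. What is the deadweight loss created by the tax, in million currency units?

Deadweight loss = 216 million.

Rewrite in direct form: Qd = 501 − 4P and Qs = 2P + 297.
Without the tax, 501 − 4P = 2P + 297 gives 6P = 204, so P* = 34 and Q* = 365.
With the tax collected from suppliers, supply shifts: Qs = 2(P − 18) + 297.
New equilibrium: buyers pay 40, suppliers receive 22, Q = 341. (Wedge: Pb − Ps = 18.)
Quantity falls by |ΔQ| = |365 − 341| = 24.
DWL = ½ · t · |ΔQ| = ½ · 18 · 24 = 216.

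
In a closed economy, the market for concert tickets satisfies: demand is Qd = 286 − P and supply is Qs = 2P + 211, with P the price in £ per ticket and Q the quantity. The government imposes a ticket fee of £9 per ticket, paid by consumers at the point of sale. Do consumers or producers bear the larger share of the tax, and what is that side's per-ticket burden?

Before the tax: set 286 − P = 2P + 211 → P* = £25, Q* = 261.
With the tax collected from consumers, demand (in seller-price terms) shifts: Qd = 286 − (P + 9).
New equilibrium: consumers pay £31, producers receive £22, Q = 255. (Wedge: Pb − Ps = 9.)
Per-ticket burden: consumers £6, producers £3.
Consumers take the larger share because demand is less price-elastic here (demand slope 1 vs supply slope 2).
The less price-elastic side of the market bears the larger share of a per-unit tax.

Consumers bear the larger share: £6 per ticket.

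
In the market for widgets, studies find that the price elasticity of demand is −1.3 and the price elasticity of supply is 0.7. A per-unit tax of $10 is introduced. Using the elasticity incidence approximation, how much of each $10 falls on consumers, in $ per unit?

Incidence ratio: consumers' share ≈ εs / (εs + |εd|) = 0.7 / (0.7 + 1.3) = 0.35.
So consumers bear ≈ 0.35 × $10 = $3.5; producers bear $6.5.

Consumers bear ≈ $3.5 per unit.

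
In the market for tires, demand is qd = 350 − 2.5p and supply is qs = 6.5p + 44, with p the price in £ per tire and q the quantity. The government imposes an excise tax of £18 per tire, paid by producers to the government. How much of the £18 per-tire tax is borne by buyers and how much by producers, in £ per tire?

Buyers bear £13 per tire; producers bear £5 per tire.

Without the tax, 350 − 2.5p = 6.5p + 44 gives 9p = 306, so p* = £34 and q* = 265.
With the tax collected from producers, supply shifts: qs = 6.5(p − 18) + 44.
Solving gives q = 232.5 with buyers paying £47 and producers receiving £29 (the £18 wedge).
Burden on buyers: £13; on producers: £5. (They sum to £18.)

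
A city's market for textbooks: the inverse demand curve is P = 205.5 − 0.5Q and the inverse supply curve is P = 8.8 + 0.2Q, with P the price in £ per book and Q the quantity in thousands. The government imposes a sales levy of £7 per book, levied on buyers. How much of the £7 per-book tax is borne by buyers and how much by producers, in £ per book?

Buyers bear £5 per book; producers bear £2 per book.

Rewrite in direct form: Qd = 411 − 2P and Qs = 5P − 44.
Without the tax, 411 − 2P = 5P − 44 gives 7P = 455, so P* = £65 and Q* = 281.
With the tax collected from buyers, demand (in seller-price terms) shifts: Qd = 411 − 2(P + 7).
New equilibrium: buyers pay £70, producers receive £63, Q = 271. (Wedge: Pb − Ps = 7.)
Burden on buyers: £5; on producers: £2. (They sum to £7.)
The less price-elastic side of the market bears the larger share of a per-unit tax.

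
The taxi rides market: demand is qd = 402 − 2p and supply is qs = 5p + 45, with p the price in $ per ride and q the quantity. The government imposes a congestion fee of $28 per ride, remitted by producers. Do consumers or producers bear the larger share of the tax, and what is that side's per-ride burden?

Without the tax, 402 − 2p = 5p + 45 gives 7p = 357, so p* = $51 and q* = 300.
With the tax collected from producers, supply shifts: qs = 5(p − 28) + 45.
New equilibrium: consumers pay $71, producers receive $43, q = 260. (Wedge: pb − ps = 28.)
Per-ride burden: consumers $20, producers $8.
Consumers take the larger share because demand is less price-elastic here (demand slope 2 vs supply slope 5).
The less price-elastic side of the market bears the larger share of a per-unit tax.

Consumers bear the larger share: $20 per ride.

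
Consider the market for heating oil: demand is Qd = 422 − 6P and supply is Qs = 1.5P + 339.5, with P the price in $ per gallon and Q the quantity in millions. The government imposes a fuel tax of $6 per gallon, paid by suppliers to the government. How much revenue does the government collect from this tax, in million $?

Before the tax: set 422 − 6P = 1.5P + 339.5 → P* = $11, Q* = 356.
With the tax collected from suppliers, supply shifts: Qs = 1.5(P − 6) + 339.5.
Solving gives Q = 348.8 with buyers paying $12.2 and suppliers receiving $6.2 (the $6 wedge).
Revenue = t · Q = 6 · 348.8 = $2092.8.

Tax revenue = $2092.8 million.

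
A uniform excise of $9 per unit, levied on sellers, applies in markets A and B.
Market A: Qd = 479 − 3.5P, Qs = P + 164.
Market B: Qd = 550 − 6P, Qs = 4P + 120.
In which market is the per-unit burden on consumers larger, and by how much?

Market A: pre-tax P* = $70, Q* = 234; post-tax Q = 227; per-unit burden on consumers = $2.
Market B: pre-tax P* = $43, Q* = 292; post-tax Q = 270.4; per-unit burden on consumers = $3.6.
Difference: $2 vs $3.6 → market B is larger by $1.6.

Market B, by $1.6.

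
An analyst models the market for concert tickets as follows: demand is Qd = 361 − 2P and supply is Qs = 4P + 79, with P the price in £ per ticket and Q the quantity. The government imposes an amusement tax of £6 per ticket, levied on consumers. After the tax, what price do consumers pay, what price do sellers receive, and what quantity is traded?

Consumers pay £51; sellers receive £45; quantity = 259.

Without the tax, 361 − 2P = 4P + 79 gives 6P = 282, so P* = £47 and Q* = 267.
With the tax collected from consumers, demand (in seller-price terms) shifts: Qd = 361 − 2(P + 6).
New equilibrium: consumers pay £51, sellers receive £45, Q = 259. (Wedge: Pb − Ps = 6.)
The less price-elastic side of the market bears the larger share of a per-unit tax.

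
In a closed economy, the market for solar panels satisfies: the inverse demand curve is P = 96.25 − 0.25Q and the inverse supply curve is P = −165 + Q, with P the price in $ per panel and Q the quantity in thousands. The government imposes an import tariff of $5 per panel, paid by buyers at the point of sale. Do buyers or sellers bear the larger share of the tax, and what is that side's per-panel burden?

Inverting to Q(P) form: Qd = 385 − 4P; Qs = P + 165.
Before the tax: set 385 − 4P = P + 165 → P* = $44, Q* = 209.
With the tax collected from buyers, demand (in seller-price terms) shifts: Qd = 385 − 4(P + 5).
Solving gives Q = 205 with buyers paying $45 and sellers receiving $40 (the $5 wedge).
Per-panel burden: buyers $1, sellers $4.
Sellers take the larger share because supply is less price-elastic here (demand slope 4 vs supply slope 1).

Sellers bear the larger share: $4 per panel.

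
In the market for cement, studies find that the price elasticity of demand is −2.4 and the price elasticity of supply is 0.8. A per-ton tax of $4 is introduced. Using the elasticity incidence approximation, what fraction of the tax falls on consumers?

Consumers' share ≈ 0.25.

Incidence ratio: consumers' share ≈ εs / (εs + |εd|) = 0.8 / (0.8 + 2.4) = 0.25.
Supply is the less elastic side, so consumers bear the smaller share.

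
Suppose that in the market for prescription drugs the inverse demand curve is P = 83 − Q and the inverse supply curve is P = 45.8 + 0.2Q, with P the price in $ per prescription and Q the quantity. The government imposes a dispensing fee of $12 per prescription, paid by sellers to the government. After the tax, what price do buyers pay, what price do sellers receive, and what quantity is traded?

Buyers pay $62; sellers receive $50; quantity = 21.

Rewrite in direct form: Qd = 83 − P and Qs = 5P − 229.
Before the tax: set 83 − P = 5P − 229 → P* = $52, Q* = 31.
With the tax collected from sellers, supply shifts: Qs = 5(P − 12) − 229.
Solving gives Q = 21 with buyers paying $62 and sellers receiving $50 (the $12 wedge).
The less price-elastic side of the market bears the larger share of a per-unit tax.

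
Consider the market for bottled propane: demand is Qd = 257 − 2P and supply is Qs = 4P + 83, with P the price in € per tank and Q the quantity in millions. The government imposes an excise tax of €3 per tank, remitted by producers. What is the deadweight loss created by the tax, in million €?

Deadweight loss = €6 million.

Without the tax, 257 − 2P = 4P + 83 gives 6P = 174, so P* = €29 and Q* = 199.
With the tax collected from producers, supply shifts: Qs = 4(P − 3) + 83.
Solving gives Q = 195 with buyers paying €31 and producers receiving €28 (the €3 wedge).
Quantity falls by |ΔQ| = |199 − 195| = 4.
DWL = ½ · t · |ΔQ| = ½ · 3 · 4 = €6.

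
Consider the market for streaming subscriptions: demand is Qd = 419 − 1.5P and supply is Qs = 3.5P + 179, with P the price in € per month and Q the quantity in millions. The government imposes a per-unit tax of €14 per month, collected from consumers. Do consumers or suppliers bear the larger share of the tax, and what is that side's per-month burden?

Without the tax, 419 − 1.5P = 3.5P + 179 gives 5P = 240, so P* = €48 and Q* = 347.
With the tax collected from consumers, demand (in seller-price terms) shifts: Qd = 419 − 1.5(P + 14).
New equilibrium: consumers pay €57.8, suppliers receive €43.8, Q = 332.3. (Wedge: Pb − Ps = 14.)
Per-month burden: consumers €9.8, suppliers €4.2.
Consumers take the larger share because demand is less price-elastic here (demand slope 1.5 vs supply slope 3.5).

Consumers bear the larger share: €9.8 per month.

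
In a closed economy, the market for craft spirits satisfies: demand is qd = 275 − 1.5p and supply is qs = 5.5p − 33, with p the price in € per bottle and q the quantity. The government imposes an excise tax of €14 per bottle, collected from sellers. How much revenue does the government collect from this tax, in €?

Tax revenue = €2695.

Without the tax, 275 − 1.5p = 5.5p − 33 gives 7p = 308, so p* = €44 and q* = 209.
With the tax collected from sellers, supply shifts: qs = 5.5(p − 14) − 33.
New equilibrium: consumers pay €55, sellers receive €41, q = 192.5. (Wedge: pb − ps = 14.)
Revenue = t · Q = 14 · 192.5 = €2695.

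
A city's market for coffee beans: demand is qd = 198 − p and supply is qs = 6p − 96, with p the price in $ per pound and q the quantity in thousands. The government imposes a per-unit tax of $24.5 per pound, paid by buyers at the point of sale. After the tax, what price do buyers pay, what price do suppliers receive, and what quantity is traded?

Buyers pay $63; suppliers receive $38.5; quantity = 135.

Without the tax, 198 − p = 6p − 96 gives 7p = 294, so p* = $42 and q* = 156.
With the tax collected from buyers, demand (in seller-price terms) shifts: qd = 198 − (p + 24.5).
New equilibrium: buyers pay $63, suppliers receive $38.5, q = 135. (Wedge: pb − ps = 24.5.)
The less price-elastic side of the market bears the larger share of a per-unit tax.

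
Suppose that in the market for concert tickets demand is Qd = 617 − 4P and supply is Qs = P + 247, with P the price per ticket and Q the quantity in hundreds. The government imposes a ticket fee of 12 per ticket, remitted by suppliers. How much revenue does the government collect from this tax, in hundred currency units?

Tax revenue = 3736.8 hundred.

Before the tax: set 617 − 4P = P + 247 → P* = 74, Q* = 321.
With the tax collected from suppliers, supply shifts: Qs = (P − 12) + 247.
Solving gives Q = 311.4 with buyers paying 76.4 and suppliers receiving 64.4 (the 12 wedge).
Revenue = t · Q = 12 · 311.4 = 3736.8.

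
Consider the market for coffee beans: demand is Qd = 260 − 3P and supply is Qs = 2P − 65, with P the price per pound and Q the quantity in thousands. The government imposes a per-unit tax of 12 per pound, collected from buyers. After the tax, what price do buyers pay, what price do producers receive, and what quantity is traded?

Without the tax, 260 − 3P = 2P − 65 gives 5P = 325, so P* = 65 and Q* = 65.
With the tax collected from buyers, demand (in seller-price terms) shifts: Qd = 260 − 3(P + 12).
Solving gives Q = 50.6 with buyers paying 69.8 and producers receiving 57.8 (the 12 wedge).
The less price-elastic side of the market bears the larger share of a per-unit tax.

Buyers pay 69.8; producers receive 57.8; quantity = 50.6.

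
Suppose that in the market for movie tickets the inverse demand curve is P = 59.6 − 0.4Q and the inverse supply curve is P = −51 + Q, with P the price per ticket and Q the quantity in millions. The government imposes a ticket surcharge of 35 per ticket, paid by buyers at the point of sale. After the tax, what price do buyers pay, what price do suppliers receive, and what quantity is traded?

Buyers pay 38; suppliers receive 3; quantity = 54.

Rewrite in direct form: Qd = 149 − 2.5P and Qs = P + 51.
Without the tax, 149 − 2.5P = P + 51 gives 3.5P = 98, so P* = 28 and Q* = 79.
With the tax collected from buyers, demand (in seller-price terms) shifts: Qd = 149 − 2.5(P + 35).
Solving gives Q = 54 with buyers paying 38 and suppliers receiving 3 (the 35 wedge).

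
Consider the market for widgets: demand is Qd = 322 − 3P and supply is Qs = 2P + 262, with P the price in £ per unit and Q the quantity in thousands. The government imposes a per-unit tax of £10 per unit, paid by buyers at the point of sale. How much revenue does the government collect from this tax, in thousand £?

Tax revenue = £2740 thousand.

Before the tax: set 322 − 3P = 2P + 262 → P* = £12, Q* = 286.
With the tax collected from buyers, demand (in seller-price terms) shifts: Qd = 322 − 3(P + 10).
New equilibrium: buyers pay £16, suppliers receive £6, Q = 274. (Wedge: Pb − Ps = 10.)
Revenue = t · Q = 10 · 274 = £2740.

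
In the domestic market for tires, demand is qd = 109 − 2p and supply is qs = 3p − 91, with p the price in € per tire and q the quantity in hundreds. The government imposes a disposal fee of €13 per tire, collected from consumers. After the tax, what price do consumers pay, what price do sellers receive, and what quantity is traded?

Consumers pay €47.8; sellers receive €34.8; quantity = 13.4.

Before the tax: set 109 − 2p = 3p − 91 → p* = €40, q* = 29.
With the tax collected from consumers, demand (in seller-price terms) shifts: qd = 109 − 2(p + 13).
Solving gives q = 13.4 with consumers paying €47.8 and sellers receiving €34.8 (the €13 wedge).
The less price-elastic side of the market bears the larger share of a per-unit tax.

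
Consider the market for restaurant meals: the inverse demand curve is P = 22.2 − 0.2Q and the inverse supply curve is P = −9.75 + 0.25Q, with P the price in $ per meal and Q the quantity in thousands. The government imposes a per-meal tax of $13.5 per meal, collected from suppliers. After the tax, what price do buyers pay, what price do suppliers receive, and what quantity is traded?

Buyers pay $14; suppliers receive $0.5; quantity = 41.

Inverting to Q(P) form: Qd = 111 − 5P; Qs = 4P + 39.
Without the tax, 111 − 5P = 4P + 39 gives 9P = 72, so P* = $8 and Q* = 71.
With the tax collected from suppliers, supply shifts: Qs = 4(P − 13.5) + 39.
New equilibrium: buyers pay $14, suppliers receive $0.5, Q = 41. (Wedge: Pb − Ps = 13.5.)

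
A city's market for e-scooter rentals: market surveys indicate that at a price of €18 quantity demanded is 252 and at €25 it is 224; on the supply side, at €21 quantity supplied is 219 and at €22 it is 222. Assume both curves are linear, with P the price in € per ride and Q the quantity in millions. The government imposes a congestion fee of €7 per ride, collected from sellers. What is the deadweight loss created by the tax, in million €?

Deadweight loss = €42 million.

Demand slope: (224 − 252)/(25 − 18) = -4, so Qd = 324 − 4P.
Supply slope: (222 − 219)/(22 − 21) = 3, so Qs = 3P + 156.
Without the tax, 324 − 4P = 3P + 156 gives 7P = 168, so P* = €24 and Q* = 228.
With the tax collected from sellers, supply shifts: Qs = 3(P − 7) + 156.
Solving gives Q = 216 with buyers paying €27 and sellers receiving €20 (the €7 wedge).
Quantity falls by |ΔQ| = |228 − 216| = 12.
DWL = ½ · t · |ΔQ| = ½ · 7 · 12 = €42.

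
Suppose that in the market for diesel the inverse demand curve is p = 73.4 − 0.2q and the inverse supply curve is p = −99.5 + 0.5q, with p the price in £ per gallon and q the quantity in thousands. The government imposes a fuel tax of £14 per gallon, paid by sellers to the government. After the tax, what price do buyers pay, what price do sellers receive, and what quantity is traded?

Buyers pay £28; sellers receive £14; quantity = 227.

Inverting to q(p) form: qd = 367 − 5p; qs = 2p + 199.
Before the tax: set 367 − 5p = 2p + 199 → p* = £24, q* = 247.
With the tax collected from sellers, supply shifts: qs = 2(p − 14) + 199.
Solving gives q = 227 with buyers paying £28 and sellers receiving £14 (the £14 wedge).
The less price-elastic side of the market bears the larger share of a per-unit tax.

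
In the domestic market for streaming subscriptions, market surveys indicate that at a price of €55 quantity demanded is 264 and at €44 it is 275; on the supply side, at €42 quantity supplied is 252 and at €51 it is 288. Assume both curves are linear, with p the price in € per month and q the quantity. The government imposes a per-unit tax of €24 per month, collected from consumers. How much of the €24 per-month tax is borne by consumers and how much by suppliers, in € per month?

Demand slope: (275 − 264)/(44 − 55) = -1, so qd = 319 − p.
Supply slope: (288 − 252)/(51 − 42) = 4, so qs = 4p + 84.
Before the tax: set 319 − p = 4p + 84 → p* = €47, q* = 272.
With the tax collected from consumers, demand (in seller-price terms) shifts: qd = 319 − (p + 24).
Solving gives q = 252.8 with consumers paying €66.2 and suppliers receiving €42.2 (the €24 wedge).
Burden on consumers: €19.2; on suppliers: €4.8. (They sum to €24.)
The less price-elastic side of the market bears the larger share of a per-unit tax.

Consumers bear €19.2 per month; suppliers bear €4.8 per month.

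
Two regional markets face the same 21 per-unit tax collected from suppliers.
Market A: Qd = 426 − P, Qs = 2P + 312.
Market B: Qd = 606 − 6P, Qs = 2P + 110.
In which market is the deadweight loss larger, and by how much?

Market A: pre-tax P* = 38, Q* = 388; post-tax Q = 374; deadweight loss = 147.
Market B: pre-tax P* = 62, Q* = 234; post-tax Q = 202.5; deadweight loss = 330.75.
Difference: 147 vs 330.75 → market B is larger by 183.75.

Market B, by 183.75.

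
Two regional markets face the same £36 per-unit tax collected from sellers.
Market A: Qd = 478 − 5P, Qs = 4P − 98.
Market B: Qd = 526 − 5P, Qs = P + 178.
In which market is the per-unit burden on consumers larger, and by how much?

Market A, by £10.

Market A: pre-tax P* = £64, Q* = 158; post-tax Q = 78; per-unit burden on consumers = £16.
Market B: pre-tax P* = £58, Q* = 236; post-tax Q = 206; per-unit burden on consumers = £6.
Difference: £16 vs £6 → market A is larger by £10.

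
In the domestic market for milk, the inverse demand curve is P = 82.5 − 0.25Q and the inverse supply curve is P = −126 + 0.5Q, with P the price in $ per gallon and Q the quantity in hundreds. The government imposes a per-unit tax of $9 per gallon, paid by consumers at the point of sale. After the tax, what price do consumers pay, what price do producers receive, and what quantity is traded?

Consumers pay $16; producers receive $7; quantity = 266.

Rewrite in direct form: Qd = 330 − 4P and Qs = 2P + 252.
Without the tax, 330 − 4P = 2P + 252 gives 6P = 78, so P* = $13 and Q* = 278.
With the tax collected from consumers, demand (in seller-price terms) shifts: Qd = 330 − 4(P + 9).
New equilibrium: consumers pay $16, producers receive $7, Q = 266. (Wedge: Pb − Ps = 9.)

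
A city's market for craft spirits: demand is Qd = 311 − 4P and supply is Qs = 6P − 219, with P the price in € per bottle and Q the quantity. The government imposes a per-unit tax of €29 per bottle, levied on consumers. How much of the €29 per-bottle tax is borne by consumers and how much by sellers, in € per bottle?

Consumers bear €17.4 per bottle; sellers bear €11.6 per bottle.

Before the tax: set 311 − 4P = 6P − 219 → P* = €53, Q* = 99.
With the tax collected from consumers, demand (in seller-price terms) shifts: Qd = 311 − 4(P + 29).
New equilibrium: consumers pay €70.4, sellers receive €41.4, Q = 29.4. (Wedge: Pb − Ps = 29.)
Burden on consumers: €17.4; on sellers: €11.6. (They sum to €29.)
The less price-elastic side of the market bears the larger share of a per-unit tax.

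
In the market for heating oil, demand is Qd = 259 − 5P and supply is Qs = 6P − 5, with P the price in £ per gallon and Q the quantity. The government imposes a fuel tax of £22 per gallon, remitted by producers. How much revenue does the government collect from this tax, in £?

Before the tax: set 259 − 5P = 6P − 5 → P* = £24, Q* = 139.
With the tax collected from producers, supply shifts: Qs = 6(P − 22) − 5.
Solving gives Q = 79 with consumers paying £36 and producers receiving £14 (the £22 wedge).
Revenue = t · Q = 22 · 79 = £1738.

Tax revenue = £1738.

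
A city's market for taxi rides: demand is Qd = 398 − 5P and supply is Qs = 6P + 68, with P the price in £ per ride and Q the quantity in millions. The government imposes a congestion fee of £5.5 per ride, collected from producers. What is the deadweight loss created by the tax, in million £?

Before the tax: set 398 − 5P = 6P + 68 → P* = £30, Q* = 248.
With the tax collected from producers, supply shifts: Qs = 6(P − 5.5) + 68.
Solving gives Q = 233 with consumers paying £33 and producers receiving £27.5 (the £5.5 wedge).
Quantity falls by |ΔQ| = |248 − 233| = 15.
DWL = ½ · t · |ΔQ| = ½ · 5.5 · 15 = £41.25.

Deadweight loss = £41.25 million.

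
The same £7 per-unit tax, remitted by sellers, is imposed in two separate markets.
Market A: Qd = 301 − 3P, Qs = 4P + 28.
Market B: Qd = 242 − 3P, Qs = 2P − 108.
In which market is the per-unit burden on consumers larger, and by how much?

Market A, by £1.2.

Market A: pre-tax P* = £39, Q* = 184; post-tax Q = 172; per-unit burden on consumers = £4.
Market B: pre-tax P* = £70, Q* = 32; post-tax Q = 23.6; per-unit burden on consumers = £2.8.
Difference: £4 vs £2.8 → market A is larger by £1.2.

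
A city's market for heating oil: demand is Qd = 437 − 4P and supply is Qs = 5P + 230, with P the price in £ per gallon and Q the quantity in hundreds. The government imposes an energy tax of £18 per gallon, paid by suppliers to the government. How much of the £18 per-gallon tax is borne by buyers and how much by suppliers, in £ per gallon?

Without the tax, 437 − 4P = 5P + 230 gives 9P = 207, so P* = £23 and Q* = 345.
With the tax collected from suppliers, supply shifts: Qs = 5(P − 18) + 230.
New equilibrium: buyers pay £33, suppliers receive £15, Q = 305. (Wedge: Pb − Ps = 18.)
Burden on buyers: £10; on suppliers: £8. (They sum to £18.)
The less price-elastic side of the market bears the larger share of a per-unit tax.

Buyers bear £10 per gallon; suppliers bear £8 per gallon.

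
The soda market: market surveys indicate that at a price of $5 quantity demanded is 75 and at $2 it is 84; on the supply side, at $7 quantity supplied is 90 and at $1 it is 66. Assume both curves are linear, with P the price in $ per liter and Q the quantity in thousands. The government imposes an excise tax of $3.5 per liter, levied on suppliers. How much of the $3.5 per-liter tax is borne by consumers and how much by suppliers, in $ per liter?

Demand slope: (84 − 75)/(2 − 5) = -3, so Qd = 90 − 3P.
Supply slope: (66 − 90)/(1 − 7) = 4, so Qs = 4P + 62.
Without the tax, 90 − 3P = 4P + 62 gives 7P = 28, so P* = $4 and Q* = 78.
With the tax collected from suppliers, supply shifts: Qs = 4(P − 3.5) + 62.
Solving gives Q = 72 with consumers paying $6 and suppliers receiving $2.5 (the $3.5 wedge).
Burden on consumers: $2; on suppliers: $1.5. (They sum to $3.5.)
The less price-elastic side of the market bears the larger share of a per-unit tax.

Consumers bear $2 per liter; suppliers bear $1.5 per liter.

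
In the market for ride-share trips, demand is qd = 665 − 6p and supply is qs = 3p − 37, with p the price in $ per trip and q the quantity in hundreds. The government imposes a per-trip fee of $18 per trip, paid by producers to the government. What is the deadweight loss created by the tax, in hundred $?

Deadweight loss = $324 hundred.

Before the tax: set 665 − 6p = 3p − 37 → p* = $78, q* = 197.
With the tax collected from producers, supply shifts: qs = 3(p − 18) − 37.
Solving gives q = 161 with consumers paying $84 and producers receiving $66 (the $18 wedge).
Quantity falls by |ΔQ| = |197 − 161| = 36.
DWL = ½ · t · |ΔQ| = ½ · 18 · 36 = $324.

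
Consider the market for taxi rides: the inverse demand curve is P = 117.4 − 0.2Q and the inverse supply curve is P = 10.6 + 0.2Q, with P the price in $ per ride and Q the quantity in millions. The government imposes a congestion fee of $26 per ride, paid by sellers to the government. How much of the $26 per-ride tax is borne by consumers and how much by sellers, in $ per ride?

Consumers bear $13 per ride; sellers bear $13 per ride.

Inverting to Q(P) form: Qd = 587 − 5P; Qs = 5P − 53.
Before the tax: set 587 − 5P = 5P − 53 → P* = $64, Q* = 267.
With the tax collected from sellers, supply shifts: Qs = 5(P − 26) − 53.
Solving gives Q = 202 with consumers paying $77 and sellers receiving $51 (the $26 wedge).
Burden on consumers: $13; on sellers: $13. (They sum to $26.)
The less price-elastic side of the market bears the larger share of a per-unit tax.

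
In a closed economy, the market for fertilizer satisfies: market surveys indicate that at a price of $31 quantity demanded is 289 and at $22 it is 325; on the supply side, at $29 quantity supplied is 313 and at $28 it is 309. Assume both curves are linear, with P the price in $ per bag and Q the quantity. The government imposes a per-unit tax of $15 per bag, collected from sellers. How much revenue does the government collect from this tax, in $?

Tax revenue = $4125.

Demand slope: (325 − 289)/(22 − 31) = -4, so Qd = 413 − 4P.
Supply slope: (309 − 313)/(28 − 29) = 4, so Qs = 4P + 197.
Before the tax: set 413 − 4P = 4P + 197 → P* = $27, Q* = 305.
With the tax collected from sellers, supply shifts: Qs = 4(P − 15) + 197.
Solving gives Q = 275 with buyers paying $34.5 and sellers receiving $19.5 (the $15 wedge).
Revenue = t · Q = 15 · 275 = $4125.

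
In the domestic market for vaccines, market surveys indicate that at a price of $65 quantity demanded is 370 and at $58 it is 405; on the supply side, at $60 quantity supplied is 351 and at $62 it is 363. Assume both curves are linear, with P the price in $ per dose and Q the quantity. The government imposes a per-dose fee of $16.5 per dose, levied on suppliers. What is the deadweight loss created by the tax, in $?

Deadweight loss = $371.25.

Demand slope: (405 − 370)/(58 − 65) = -5, so Qd = 695 − 5P.
Supply slope: (363 − 351)/(62 − 60) = 6, so Qs = 6P − 9.
Before the tax: set 695 − 5P = 6P − 9 → P* = $64, Q* = 375.
With the tax collected from suppliers, supply shifts: Qs = 6(P − 16.5) − 9.
Solving gives Q = 330 with buyers paying $73 and suppliers receiving $56.5 (the $16.5 wedge).
Quantity falls by |ΔQ| = |375 − 330| = 45.
DWL = ½ · t · |ΔQ| = ½ · 16.5 · 45 = $371.25.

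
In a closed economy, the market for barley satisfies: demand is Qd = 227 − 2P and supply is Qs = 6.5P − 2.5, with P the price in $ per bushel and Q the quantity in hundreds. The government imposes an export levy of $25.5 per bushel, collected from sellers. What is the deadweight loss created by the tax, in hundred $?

Before the tax: set 227 − 2P = 6.5P − 2.5 → P* = $27, Q* = 173.
With the tax collected from sellers, supply shifts: Qs = 6.5(P − 25.5) − 2.5.
New equilibrium: buyers pay $46.5, sellers receive $21, Q = 134. (Wedge: Pb − Ps = 25.5.)
Quantity falls by |ΔQ| = |173 − 134| = 39.
DWL = ½ · t · |ΔQ| = ½ · 25.5 · 39 = $497.25.

Deadweight loss = $497.25 hundred.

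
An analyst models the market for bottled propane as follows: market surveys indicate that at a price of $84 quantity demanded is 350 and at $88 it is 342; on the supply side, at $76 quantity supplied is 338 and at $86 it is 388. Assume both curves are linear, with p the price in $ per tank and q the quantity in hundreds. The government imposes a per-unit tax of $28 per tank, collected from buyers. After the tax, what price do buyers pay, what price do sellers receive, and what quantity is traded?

Buyers pay $100; sellers receive $72; quantity = 318.

Demand slope: (342 − 350)/(88 − 84) = -2, so qd = 518 − 2p.
Supply slope: (388 − 338)/(86 − 76) = 5, so qs = 5p − 42.
Without the tax, 518 − 2p = 5p − 42 gives 7p = 560, so p* = $80 and q* = 358.
With the tax collected from buyers, demand (in seller-price terms) shifts: qd = 518 − 2(p + 28).
New equilibrium: buyers pay $100, sellers receive $72, q = 318. (Wedge: pb − ps = 28.)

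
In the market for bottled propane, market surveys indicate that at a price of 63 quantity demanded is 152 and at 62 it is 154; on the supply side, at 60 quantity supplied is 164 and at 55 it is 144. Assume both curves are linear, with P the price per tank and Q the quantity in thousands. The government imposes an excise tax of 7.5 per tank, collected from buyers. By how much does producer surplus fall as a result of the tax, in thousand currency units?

Producer surplus falls by 387.5 thousand.

Demand slope: (154 − 152)/(62 − 63) = -2, so Qd = 278 − 2P.
Supply slope: (144 − 164)/(55 − 60) = 4, so Qs = 4P − 76.
Before the tax: set 278 − 2P = 4P − 76 → P* = 59, Q* = 160.
With the tax collected from buyers, demand (in seller-price terms) shifts: Qd = 278 − 2(P + 7.5).
New equilibrium: buyers pay 64, producers receive 56.5, Q = 150. (Wedge: Pb − Ps = 7.5.)
ΔPS is the trapezoid between Q = 150 and Q = 160 of height 2.5: ½ · (160 + 150) · 2.5 = 387.5.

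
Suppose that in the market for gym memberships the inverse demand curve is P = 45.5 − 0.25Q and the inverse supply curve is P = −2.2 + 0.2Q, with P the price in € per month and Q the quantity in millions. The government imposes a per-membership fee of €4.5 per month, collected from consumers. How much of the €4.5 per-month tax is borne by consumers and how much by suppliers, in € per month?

Rewrite in direct form: Qd = 182 − 4P and Qs = 5P + 11.
Without the tax, 182 − 4P = 5P + 11 gives 9P = 171, so P* = €19 and Q* = 106.
With the tax collected from consumers, demand (in seller-price terms) shifts: Qd = 182 − 4(P + 4.5).
Solving gives Q = 96 with consumers paying €21.5 and suppliers receiving €17 (the €4.5 wedge).
Burden on consumers: €2.5; on suppliers: €2. (They sum to €4.5.)
The less price-elastic side of the market bears the larger share of a per-unit tax.

Consumers bear €2.5 per month; suppliers bear €2 per month.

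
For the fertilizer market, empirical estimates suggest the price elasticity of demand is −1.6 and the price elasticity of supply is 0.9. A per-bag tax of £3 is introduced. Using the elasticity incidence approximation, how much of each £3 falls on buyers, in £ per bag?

Incidence ratio: buyers' share ≈ εs / (εs + |εd|) = 0.9 / (0.9 + 1.6) = 0.36.
So buyers bear ≈ 0.36 × £3 = £1.08; suppliers bear £1.92.

Buyers bear ≈ £1.08 per bag.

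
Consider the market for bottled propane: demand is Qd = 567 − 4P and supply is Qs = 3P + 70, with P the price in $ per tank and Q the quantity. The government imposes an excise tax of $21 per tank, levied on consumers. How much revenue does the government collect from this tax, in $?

Before the tax: set 567 − 4P = 3P + 70 → P* = $71, Q* = 283.
With the tax collected from consumers, demand (in seller-price terms) shifts: Qd = 567 − 4(P + 21).
Solving gives Q = 247 with consumers paying $80 and suppliers receiving $59 (the $21 wedge).
Revenue = t · Q = 21 · 247 = $5187.

Tax revenue = $5187.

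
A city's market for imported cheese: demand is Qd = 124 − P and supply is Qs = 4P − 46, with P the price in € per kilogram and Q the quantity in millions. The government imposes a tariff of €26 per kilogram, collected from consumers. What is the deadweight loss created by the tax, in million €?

Deadweight loss = €270.4 million.

Before the tax: set 124 − P = 4P − 46 → P* = €34, Q* = 90.
With the tax collected from consumers, demand (in seller-price terms) shifts: Qd = 124 − (P + 26).
New equilibrium: consumers pay €54.8, suppliers receive €28.8, Q = 69.2. (Wedge: Pb − Ps = 26.)
Quantity falls by |ΔQ| = |90 − 69.2| = 20.8.
DWL = ½ · t · |ΔQ| = ½ · 26 · 20.8 = €270.4.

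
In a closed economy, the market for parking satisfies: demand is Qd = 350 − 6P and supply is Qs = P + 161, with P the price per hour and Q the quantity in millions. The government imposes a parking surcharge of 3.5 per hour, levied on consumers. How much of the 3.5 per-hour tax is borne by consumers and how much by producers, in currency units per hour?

Consumers bear 0.5 per hour; producers bear 3 per hour.

Before the tax: set 350 − 6P = P + 161 → P* = 27, Q* = 188.
With the tax collected from consumers, demand (in seller-price terms) shifts: Qd = 350 − 6(P + 3.5).
New equilibrium: consumers pay 27.5, producers receive 24, Q = 185. (Wedge: Pb − Ps = 3.5.)
Burden on consumers: 0.5; on producers: 3. (They sum to 3.5.)
The less price-elastic side of the market bears the larger share of a per-unit tax.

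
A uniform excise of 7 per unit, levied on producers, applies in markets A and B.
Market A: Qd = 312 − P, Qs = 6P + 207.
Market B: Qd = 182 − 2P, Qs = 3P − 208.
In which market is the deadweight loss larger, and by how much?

Market A: pre-tax P* = 15, Q* = 297; post-tax Q = 291; deadweight loss = 21.
Market B: pre-tax P* = 78, Q* = 26; post-tax Q = 17.6; deadweight loss = 29.4.
Difference: 21 vs 29.4 → market B is larger by 8.4.

Market B, by 8.4.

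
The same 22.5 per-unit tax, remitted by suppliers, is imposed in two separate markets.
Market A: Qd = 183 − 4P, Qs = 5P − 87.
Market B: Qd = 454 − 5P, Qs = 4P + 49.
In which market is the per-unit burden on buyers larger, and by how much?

Market A, by 2.5.

Market A: pre-tax P* = 30, Q* = 63; post-tax Q = 13; per-unit burden on buyers = 12.5.
Market B: pre-tax P* = 45, Q* = 229; post-tax Q = 179; per-unit burden on buyers = 10.
Difference: 12.5 vs 10 → market A is larger by 2.5.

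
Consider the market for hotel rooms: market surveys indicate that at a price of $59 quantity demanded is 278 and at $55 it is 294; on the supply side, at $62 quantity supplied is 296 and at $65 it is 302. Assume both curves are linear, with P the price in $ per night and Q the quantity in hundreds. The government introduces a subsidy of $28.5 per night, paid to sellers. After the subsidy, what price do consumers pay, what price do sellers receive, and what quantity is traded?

Consumers pay $47.5; sellers receive $76; quantity = 324.

Demand slope: (294 − 278)/(55 − 59) = -4, so Qd = 514 − 4P.
Supply slope: (302 − 296)/(65 − 62) = 2, so Qs = 2P + 172.
Without the subsidy, 514 − 4P = 2P + 172 gives 6P = 342, so P* = $57 and Q* = 286.
With a per-unit subsidy paid to sellers, each receives P + 28.5 per unit sold, so supply becomes Qs = 2(P + 28.5) + 172.
Solving gives Q = 324 with consumers paying $47.5 and sellers receiving $76 (the $28.5 wedge).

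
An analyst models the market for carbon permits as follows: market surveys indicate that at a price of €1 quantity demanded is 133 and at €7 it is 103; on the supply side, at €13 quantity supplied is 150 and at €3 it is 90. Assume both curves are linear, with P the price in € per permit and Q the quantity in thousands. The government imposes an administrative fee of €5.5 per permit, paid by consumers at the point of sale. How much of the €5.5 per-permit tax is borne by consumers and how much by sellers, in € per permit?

Demand slope: (103 − 133)/(7 − 1) = -5, so Qd = 138 − 5P.
Supply slope: (90 − 150)/(3 − 13) = 6, so Qs = 6P + 72.
Without the tax, 138 − 5P = 6P + 72 gives 11P = 66, so P* = €6 and Q* = 108.
With the tax collected from consumers, demand (in seller-price terms) shifts: Qd = 138 − 5(P + 5.5).
Solving gives Q = 93 with consumers paying €9 and sellers receiving €3.5 (the €5.5 wedge).
Burden on consumers: €3; on sellers: €2.5. (They sum to €5.5.)
The less price-elastic side of the market bears the larger share of a per-unit tax.

Consumers bear €3 per permit; sellers bear €2.5 per permit.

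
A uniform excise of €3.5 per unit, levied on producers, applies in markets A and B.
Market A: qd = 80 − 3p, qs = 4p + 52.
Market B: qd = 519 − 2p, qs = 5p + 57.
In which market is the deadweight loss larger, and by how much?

Market A, by €1.75.

Market A: pre-tax p* = €4, q* = 68; post-tax q = 62; deadweight loss = €10.5.
Market B: pre-tax p* = €66, q* = 387; post-tax q = 382; deadweight loss = €8.75.
Difference: €10.5 vs €8.75 → market A is larger by €1.75.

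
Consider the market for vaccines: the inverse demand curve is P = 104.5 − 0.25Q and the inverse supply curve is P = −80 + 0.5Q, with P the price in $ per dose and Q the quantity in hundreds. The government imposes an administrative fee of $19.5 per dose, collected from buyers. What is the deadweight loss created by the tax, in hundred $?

Inverting to Q(P) form: Qd = 418 − 4P; Qs = 2P + 160.
Without the tax, 418 − 4P = 2P + 160 gives 6P = 258, so P* = $43 and Q* = 246.
With the tax collected from buyers, demand (in seller-price terms) shifts: Qd = 418 − 4(P + 19.5).
New equilibrium: buyers pay $49.5, producers receive $30, Q = 220. (Wedge: Pb − Ps = 19.5.)
Quantity falls by |ΔQ| = |246 − 220| = 26.
DWL = ½ · t · |ΔQ| = ½ · 19.5 · 26 = $253.5.

Deadweight loss = $253.5 hundred.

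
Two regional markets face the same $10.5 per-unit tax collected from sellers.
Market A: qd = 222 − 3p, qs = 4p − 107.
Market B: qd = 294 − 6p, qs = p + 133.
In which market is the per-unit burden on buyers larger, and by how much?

Market A: pre-tax p* = $47, q* = 81; post-tax q = 63; per-unit burden on buyers = $6.
Market B: pre-tax p* = $23, q* = 156; post-tax q = 147; per-unit burden on buyers = $1.5.
Difference: $6 vs $1.5 → market A is larger by $4.5.

Market A, by $4.5.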